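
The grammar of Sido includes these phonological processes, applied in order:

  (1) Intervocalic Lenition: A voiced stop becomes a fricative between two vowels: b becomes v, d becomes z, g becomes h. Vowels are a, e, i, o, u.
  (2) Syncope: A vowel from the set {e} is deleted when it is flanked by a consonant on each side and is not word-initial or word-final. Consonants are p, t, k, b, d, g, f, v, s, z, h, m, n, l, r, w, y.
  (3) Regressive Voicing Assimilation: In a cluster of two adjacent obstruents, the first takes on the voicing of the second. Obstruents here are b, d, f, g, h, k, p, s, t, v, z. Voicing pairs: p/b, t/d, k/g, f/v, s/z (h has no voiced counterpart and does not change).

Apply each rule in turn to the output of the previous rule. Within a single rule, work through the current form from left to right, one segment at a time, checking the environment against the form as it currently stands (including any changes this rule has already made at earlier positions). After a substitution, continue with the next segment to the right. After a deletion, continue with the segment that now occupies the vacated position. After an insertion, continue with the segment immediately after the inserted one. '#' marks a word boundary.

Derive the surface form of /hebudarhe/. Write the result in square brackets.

(1) Intervocalic Lenition: [hebudarhe] → [hevuzarhe]
(2) Syncope: [hevuzarhe] → [hvuzarhe]
(3) Regressive Voicing Assimilation: no change — [hvuzarhe]

[hvuzarhe]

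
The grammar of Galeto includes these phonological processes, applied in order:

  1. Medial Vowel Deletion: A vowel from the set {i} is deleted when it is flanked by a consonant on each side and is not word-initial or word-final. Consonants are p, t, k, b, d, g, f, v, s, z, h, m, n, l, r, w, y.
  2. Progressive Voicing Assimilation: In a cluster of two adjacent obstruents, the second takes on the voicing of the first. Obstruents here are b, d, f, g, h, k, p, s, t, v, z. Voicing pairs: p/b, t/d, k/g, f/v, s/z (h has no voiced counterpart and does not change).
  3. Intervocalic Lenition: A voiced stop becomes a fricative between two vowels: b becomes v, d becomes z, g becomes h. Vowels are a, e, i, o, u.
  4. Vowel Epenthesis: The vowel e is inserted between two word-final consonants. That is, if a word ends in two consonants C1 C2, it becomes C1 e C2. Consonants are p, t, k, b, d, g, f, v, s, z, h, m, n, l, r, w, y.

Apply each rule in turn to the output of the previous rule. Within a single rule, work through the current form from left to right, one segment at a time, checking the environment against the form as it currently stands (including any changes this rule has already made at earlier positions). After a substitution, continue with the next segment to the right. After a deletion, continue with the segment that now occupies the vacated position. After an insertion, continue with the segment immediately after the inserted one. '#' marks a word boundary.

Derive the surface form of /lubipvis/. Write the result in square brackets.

1 Medial Vowel Deletion: [lubipvis] → [lubpvs]
2 Progressive Voicing Assimilation: [lubpvs] → [lubbvz]
3 Intervocalic Lenition: no change — [lubbvz]
4 Vowel Epenthesis: [lubbvz] → [lubbvez]

[lubbvez]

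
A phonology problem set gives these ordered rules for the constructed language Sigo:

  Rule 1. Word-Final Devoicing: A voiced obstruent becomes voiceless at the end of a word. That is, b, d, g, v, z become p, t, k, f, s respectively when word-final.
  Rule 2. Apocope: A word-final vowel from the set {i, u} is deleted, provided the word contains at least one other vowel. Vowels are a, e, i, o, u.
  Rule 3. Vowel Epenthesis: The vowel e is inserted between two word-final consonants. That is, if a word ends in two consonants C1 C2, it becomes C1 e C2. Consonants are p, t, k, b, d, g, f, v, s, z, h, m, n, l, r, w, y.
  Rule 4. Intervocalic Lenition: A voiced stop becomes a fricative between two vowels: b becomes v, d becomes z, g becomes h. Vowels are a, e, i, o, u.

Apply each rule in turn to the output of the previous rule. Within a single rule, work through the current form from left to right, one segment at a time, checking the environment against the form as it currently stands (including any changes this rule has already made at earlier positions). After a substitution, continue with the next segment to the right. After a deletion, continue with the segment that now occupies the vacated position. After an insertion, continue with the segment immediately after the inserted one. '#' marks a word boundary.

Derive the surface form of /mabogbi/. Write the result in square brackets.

[mavoheb]

Rule 1 Word-Final Devoicing: no change — [mabogbi]
Rule 2 Apocope: [mabogbi] → [mabogb]
Rule 3 Vowel Epenthesis: [mabogb] → [mabogeb]
Rule 4 Intervocalic Lenition: [mabogeb] → [mavoheb]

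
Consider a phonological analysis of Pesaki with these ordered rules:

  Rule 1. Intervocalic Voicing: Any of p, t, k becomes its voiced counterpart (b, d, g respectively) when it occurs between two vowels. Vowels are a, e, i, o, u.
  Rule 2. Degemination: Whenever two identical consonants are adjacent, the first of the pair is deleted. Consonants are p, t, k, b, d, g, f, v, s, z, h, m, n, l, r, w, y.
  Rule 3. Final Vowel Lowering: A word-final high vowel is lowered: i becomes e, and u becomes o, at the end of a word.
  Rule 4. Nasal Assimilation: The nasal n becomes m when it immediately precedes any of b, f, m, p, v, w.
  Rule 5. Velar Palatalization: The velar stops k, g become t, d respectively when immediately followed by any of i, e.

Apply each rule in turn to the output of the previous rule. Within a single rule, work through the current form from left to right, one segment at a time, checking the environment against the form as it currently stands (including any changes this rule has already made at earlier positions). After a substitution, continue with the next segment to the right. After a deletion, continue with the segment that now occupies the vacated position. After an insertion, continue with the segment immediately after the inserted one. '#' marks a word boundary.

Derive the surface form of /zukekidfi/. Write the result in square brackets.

[zudedidfe]

Rule 1 Intervocalic Voicing: [zukekidfi] → [zugegidfi]
Rule 2 Degemination: no change — [zugegidfi]
Rule 3 Final Vowel Lowering: [zugegidfi] → [zugegidfe]
Rule 4 Nasal Assimilation: no change — [zugegidfe]
Rule 5 Velar Palatalization: [zugegidfe] → [zudedidfe]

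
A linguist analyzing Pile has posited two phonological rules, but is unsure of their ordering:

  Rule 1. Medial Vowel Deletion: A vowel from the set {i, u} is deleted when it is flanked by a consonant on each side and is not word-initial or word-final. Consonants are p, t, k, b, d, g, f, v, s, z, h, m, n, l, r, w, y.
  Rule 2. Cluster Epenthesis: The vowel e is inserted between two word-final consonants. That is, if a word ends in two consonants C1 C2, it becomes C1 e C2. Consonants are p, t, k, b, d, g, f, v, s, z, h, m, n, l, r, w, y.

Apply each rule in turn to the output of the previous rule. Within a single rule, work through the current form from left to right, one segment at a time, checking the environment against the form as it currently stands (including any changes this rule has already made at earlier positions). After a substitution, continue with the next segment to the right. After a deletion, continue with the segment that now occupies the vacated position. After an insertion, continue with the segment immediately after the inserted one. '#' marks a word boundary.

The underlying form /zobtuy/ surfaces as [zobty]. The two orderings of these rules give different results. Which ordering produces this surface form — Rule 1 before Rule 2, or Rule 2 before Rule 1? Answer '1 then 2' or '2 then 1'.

2 then 1

Order 1 then 2:
  1 Medial Vowel Deletion: [zobtuy] → [zobty]
  2 Cluster Epenthesis: [zobty] → [zobtey]
  result: [zobtey]
Order 2 then 1:
  2 Cluster Epenthesis: no change — [zobtuy]
  1 Medial Vowel Deletion: [zobtuy] → [zobty]
  result: [zobty]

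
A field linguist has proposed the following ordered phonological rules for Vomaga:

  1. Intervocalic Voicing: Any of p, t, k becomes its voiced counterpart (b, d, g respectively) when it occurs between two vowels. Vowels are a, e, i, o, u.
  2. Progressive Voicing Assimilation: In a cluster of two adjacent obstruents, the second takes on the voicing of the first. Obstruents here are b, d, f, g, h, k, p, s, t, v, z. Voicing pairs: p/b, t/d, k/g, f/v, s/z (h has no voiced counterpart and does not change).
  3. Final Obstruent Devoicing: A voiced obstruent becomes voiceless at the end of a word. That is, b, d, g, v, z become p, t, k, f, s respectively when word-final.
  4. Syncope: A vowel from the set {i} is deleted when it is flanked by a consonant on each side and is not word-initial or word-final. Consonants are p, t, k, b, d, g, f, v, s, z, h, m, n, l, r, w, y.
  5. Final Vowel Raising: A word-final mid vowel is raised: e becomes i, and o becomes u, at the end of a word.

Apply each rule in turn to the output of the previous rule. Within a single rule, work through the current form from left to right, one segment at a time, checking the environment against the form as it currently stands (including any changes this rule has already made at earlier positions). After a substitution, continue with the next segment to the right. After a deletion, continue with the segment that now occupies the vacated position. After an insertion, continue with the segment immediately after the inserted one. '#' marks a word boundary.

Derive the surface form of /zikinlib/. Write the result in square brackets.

[zgnlp]

1 Intervocalic Voicing: [zikinlib] → [ziginlib]
2 Progressive Voicing Assimilation: no change — [ziginlib]
3 Final Obstruent Devoicing: [ziginlib] → [ziginlip]
4 Syncope: [ziginlip] → [zgnlp]
5 Final Vowel Raising: no change — [zgnlp]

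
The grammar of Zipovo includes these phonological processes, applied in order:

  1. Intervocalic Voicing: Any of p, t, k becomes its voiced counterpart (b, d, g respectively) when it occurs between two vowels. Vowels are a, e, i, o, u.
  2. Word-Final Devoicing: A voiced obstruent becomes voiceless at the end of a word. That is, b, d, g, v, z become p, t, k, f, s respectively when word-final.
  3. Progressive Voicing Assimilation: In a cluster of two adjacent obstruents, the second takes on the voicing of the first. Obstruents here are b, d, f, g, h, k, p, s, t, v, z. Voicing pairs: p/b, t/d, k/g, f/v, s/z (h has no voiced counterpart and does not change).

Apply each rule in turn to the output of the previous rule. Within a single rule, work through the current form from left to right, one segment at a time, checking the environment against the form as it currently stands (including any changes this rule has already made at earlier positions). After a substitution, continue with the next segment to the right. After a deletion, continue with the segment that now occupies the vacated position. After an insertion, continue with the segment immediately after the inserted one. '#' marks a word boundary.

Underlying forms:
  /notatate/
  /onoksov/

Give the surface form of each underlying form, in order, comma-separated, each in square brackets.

[nodadade], [onoksof]

/notatate/:
  1 Intervocalic Voicing: [notatate] → [nodadade]
  2 Word-Final Devoicing: no change — [nodadade]
  3 Progressive Voicing Assimilation: no change — [nodadade]
/onoksov/:
  1 Intervocalic Voicing: no change — [onoksov]
  2 Word-Final Devoicing: [onoksov] → [onoksof]
  3 Progressive Voicing Assimilation: no change — [onoksof]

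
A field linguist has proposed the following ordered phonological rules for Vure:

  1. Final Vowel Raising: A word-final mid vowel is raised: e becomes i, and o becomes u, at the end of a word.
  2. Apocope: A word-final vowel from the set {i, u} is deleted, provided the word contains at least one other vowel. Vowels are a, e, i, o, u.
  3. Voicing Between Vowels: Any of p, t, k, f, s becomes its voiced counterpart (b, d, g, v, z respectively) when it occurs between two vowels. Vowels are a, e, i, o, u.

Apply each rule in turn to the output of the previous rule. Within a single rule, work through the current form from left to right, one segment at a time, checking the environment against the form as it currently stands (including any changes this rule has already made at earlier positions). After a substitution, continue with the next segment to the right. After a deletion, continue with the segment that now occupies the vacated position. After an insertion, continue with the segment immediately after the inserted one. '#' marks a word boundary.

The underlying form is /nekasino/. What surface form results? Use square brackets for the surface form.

1 Final Vowel Raising: [nekasino] → [nekasinu]
2 Apocope: [nekasinu] → [nekasin]
3 Voicing Between Vowels: [nekasin] → [negazin]

[negazin]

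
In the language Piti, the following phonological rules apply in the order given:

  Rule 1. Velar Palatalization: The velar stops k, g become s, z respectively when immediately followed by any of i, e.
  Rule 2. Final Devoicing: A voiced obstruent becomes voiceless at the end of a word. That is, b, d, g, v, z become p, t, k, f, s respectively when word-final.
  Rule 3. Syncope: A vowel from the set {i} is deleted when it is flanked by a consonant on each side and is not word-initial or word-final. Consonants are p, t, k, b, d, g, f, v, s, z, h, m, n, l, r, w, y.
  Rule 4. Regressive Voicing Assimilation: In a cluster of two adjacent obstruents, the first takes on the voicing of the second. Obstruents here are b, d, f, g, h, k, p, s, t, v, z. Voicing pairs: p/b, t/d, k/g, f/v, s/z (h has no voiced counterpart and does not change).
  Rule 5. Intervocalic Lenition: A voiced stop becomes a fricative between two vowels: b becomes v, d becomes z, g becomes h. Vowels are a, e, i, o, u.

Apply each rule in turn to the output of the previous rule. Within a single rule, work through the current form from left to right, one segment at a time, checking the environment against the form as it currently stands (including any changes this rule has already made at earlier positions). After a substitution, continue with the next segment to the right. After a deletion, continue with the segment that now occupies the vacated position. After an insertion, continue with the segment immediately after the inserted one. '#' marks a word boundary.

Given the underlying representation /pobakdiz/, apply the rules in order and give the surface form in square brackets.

[povagts]

Rule 1 Velar Palatalization: no change — [pobakdiz]
Rule 2 Final Devoicing: [pobakdiz] → [pobakdis]
Rule 3 Syncope: [pobakdis] → [pobakds]
Rule 4 Regressive Voicing Assimilation: [pobakds] → [pobagts]
Rule 5 Intervocalic Lenition: [pobagts] → [povagts]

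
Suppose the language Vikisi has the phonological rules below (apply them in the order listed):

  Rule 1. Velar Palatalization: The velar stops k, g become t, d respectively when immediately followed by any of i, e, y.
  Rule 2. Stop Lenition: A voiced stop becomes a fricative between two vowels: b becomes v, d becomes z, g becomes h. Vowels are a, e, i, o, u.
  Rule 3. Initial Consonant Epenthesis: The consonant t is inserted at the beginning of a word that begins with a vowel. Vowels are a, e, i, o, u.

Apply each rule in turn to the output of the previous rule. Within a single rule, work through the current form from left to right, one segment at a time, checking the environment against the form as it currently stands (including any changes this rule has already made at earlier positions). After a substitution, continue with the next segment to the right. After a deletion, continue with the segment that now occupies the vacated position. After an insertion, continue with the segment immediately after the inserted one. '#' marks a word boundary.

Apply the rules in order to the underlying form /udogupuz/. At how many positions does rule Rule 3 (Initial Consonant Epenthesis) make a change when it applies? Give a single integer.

Rule 1 Velar Palatalization: no change — [udogupuz]
Rule 2 Stop Lenition: [udogupuz] → [uzohupuz]
Rule 3 Initial Consonant Epenthesis: [uzohupuz] → [tuzohupuz]
Rule Rule 3 changed 1 position(s).

1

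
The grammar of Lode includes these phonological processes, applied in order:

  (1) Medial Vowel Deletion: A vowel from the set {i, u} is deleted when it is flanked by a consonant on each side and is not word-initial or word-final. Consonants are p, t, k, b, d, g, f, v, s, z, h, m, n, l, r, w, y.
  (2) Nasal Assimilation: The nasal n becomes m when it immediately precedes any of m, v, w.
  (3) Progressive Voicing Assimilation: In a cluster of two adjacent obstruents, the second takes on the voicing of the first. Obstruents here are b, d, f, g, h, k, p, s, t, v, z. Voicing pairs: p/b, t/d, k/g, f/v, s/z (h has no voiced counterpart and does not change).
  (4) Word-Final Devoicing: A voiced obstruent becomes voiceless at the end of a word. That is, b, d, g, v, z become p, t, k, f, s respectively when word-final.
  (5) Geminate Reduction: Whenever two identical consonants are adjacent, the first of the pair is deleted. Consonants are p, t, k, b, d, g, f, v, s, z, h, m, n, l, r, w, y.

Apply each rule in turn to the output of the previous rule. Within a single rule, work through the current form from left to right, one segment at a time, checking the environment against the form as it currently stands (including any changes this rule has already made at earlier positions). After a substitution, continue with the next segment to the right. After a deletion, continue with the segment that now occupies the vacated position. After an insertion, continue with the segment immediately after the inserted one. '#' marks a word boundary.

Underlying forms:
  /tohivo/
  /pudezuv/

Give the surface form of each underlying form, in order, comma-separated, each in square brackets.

/tohivo/:
  (1) Medial Vowel Deletion: [tohivo] → [tohvo]
  (2) Nasal Assimilation: no change — [tohvo]
  (3) Progressive Voicing Assimilation: [tohvo] → [tohfo]
  (4) Word-Final Devoicing: no change — [tohfo]
  (5) Geminate Reduction: no change — [tohfo]
/pudezuv/:
  (1) Medial Vowel Deletion: [pudezuv] → [pdezv]
  (2) Nasal Assimilation: no change — [pdezv]
  (3) Progressive Voicing Assimilation: [pdezv] → [ptezv]
  (4) Word-Final Devoicing: [ptezv] → [ptezf]
  (5) Geminate Reduction: no change — [ptezf]

[tohfo], [ptezf]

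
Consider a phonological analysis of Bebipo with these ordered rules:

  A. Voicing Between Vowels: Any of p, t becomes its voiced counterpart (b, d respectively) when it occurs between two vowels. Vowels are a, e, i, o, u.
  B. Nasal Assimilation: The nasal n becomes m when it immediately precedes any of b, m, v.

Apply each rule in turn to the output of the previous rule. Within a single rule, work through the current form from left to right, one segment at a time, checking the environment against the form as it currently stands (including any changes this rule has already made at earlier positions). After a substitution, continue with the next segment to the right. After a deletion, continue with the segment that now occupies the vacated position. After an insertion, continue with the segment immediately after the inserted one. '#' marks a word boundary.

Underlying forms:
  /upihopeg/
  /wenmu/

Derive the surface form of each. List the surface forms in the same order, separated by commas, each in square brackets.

[ubihobeg], [wemmu]

/upihopeg/:
  A Voicing Between Vowels: [upihopeg] → [ubihobeg]
  B Nasal Assimilation: no change — [ubihobeg]
/wenmu/:
  A Voicing Between Vowels: no change — [wenmu]
  B Nasal Assimilation: [wenmu] → [wemmu]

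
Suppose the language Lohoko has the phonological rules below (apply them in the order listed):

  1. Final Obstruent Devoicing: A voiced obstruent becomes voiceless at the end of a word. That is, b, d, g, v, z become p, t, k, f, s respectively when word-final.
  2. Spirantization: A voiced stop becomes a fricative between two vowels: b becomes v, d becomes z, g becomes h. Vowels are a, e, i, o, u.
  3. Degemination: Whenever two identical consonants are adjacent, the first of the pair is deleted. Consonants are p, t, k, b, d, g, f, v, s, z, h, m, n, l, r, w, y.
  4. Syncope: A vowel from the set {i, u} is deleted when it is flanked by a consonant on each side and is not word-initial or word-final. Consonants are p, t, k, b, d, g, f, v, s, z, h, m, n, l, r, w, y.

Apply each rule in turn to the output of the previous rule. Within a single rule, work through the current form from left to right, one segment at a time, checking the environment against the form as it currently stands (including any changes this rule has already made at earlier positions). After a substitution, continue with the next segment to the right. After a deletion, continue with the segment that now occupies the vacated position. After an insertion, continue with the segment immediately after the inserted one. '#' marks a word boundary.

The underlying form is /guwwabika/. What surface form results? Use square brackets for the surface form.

[gwavka]

1 Final Obstruent Devoicing: no change — [guwwabika]
2 Spirantization: [guwwabika] → [guwwavika]
3 Degemination: [guwwavika] → [guwavika]
4 Syncope: [guwavika] → [gwavka]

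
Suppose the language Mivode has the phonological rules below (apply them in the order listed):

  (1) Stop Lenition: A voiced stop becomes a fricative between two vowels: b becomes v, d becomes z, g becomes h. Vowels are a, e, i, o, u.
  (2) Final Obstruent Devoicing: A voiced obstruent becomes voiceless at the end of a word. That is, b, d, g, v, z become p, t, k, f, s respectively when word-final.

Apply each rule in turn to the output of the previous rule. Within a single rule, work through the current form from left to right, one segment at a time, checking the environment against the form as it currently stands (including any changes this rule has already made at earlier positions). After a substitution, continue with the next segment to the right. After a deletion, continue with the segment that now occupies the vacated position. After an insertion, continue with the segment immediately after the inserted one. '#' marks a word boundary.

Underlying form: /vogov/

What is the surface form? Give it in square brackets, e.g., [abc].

[vohof]

(1) Stop Lenition: [vogov] → [vohov]
(2) Final Obstruent Devoicing: [vohov] → [vohof]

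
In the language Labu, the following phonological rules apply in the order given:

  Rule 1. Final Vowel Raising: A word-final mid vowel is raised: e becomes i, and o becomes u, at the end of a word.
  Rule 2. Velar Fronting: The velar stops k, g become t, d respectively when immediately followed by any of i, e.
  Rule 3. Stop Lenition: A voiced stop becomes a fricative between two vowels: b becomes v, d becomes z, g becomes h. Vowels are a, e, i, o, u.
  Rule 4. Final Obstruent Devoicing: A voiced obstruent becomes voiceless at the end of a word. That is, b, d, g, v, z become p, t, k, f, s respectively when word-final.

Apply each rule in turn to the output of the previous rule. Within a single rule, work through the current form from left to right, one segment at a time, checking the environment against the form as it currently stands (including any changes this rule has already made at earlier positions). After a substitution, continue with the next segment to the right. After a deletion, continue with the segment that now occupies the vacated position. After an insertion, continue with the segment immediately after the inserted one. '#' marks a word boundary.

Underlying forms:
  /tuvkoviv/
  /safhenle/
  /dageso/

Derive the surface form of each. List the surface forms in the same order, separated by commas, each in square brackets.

[tuvkovif], [safhenli], [dazesu]

/tuvkoviv/:
  Rule 1 Final Vowel Raising: no change — [tuvkoviv]
  Rule 2 Velar Fronting: no change — [tuvkoviv]
  Rule 3 Stop Lenition: no change — [tuvkoviv]
  Rule 4 Final Obstruent Devoicing: [tuvkoviv] → [tuvkovif]
/safhenle/:
  Rule 1 Final Vowel Raising: [safhenle] → [safhenli]
  Rule 2 Velar Fronting: no change — [safhenli]
  Rule 3 Stop Lenition: no change — [safhenli]
  Rule 4 Final Obstruent Devoicing: no change — [safhenli]
/dageso/:
  Rule 1 Final Vowel Raising: [dageso] → [dagesu]
  Rule 2 Velar Fronting: [dagesu] → [dadesu]
  Rule 3 Stop Lenition: [dadesu] → [dazesu]
  Rule 4 Final Obstruent Devoicing: no change — [dazesu]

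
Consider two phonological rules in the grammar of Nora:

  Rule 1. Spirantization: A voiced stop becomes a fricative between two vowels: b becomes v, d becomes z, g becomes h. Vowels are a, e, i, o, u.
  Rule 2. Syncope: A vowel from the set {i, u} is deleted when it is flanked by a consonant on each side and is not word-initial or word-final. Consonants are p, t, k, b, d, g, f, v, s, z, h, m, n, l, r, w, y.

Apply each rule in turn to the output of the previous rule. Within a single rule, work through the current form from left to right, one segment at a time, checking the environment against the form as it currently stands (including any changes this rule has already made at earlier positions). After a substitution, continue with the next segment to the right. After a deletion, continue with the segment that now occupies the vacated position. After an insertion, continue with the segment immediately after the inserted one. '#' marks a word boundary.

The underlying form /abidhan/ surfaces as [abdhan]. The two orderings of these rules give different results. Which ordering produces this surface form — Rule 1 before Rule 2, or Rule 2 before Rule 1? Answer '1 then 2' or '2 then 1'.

2 then 1

Order 1 then 2:
  1 Spirantization: [abidhan] → [avidhan]
  2 Syncope: [avidhan] → [avdhan]
  result: [avdhan]
Order 2 then 1:
  2 Syncope: [abidhan] → [abdhan]
  1 Spirantization: no change — [abdhan]
  result: [abdhan]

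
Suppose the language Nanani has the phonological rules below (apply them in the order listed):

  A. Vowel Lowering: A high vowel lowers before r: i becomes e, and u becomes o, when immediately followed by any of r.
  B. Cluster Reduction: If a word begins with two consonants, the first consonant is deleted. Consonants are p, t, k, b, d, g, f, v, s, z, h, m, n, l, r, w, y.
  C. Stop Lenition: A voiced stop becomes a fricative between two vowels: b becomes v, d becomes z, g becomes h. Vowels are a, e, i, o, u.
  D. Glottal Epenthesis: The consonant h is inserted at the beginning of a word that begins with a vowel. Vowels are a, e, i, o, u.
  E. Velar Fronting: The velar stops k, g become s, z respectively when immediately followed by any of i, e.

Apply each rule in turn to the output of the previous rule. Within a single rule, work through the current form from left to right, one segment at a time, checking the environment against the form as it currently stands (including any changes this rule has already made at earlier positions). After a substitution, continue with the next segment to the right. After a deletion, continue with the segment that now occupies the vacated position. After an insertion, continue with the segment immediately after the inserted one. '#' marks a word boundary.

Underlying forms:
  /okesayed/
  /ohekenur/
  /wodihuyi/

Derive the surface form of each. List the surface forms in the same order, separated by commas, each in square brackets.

[hosesayed], [hohesenor], [wozihuyi]

/okesayed/:
  A Vowel Lowering: no change — [okesayed]
  B Cluster Reduction: no change — [okesayed]
  C Stop Lenition: no change — [okesayed]
  D Glottal Epenthesis: [okesayed] → [hokesayed]
  E Velar Fronting: [hokesayed] → [hosesayed]
/ohekenur/:
  A Vowel Lowering: [ohekenur] → [ohekenor]
  B Cluster Reduction: no change — [ohekenor]
  C Stop Lenition: no change — [ohekenor]
  D Glottal Epenthesis: [ohekenor] → [hohekenor]
  E Velar Fronting: [hohekenor] → [hohesenor]
/wodihuyi/:
  A Vowel Lowering: no change — [wodihuyi]
  B Cluster Reduction: no change — [wodihuyi]
  C Stop Lenition: [wodihuyi] → [wozihuyi]
  D Glottal Epenthesis: no change — [wozihuyi]
  E Velar Fronting: no change — [wozihuyi]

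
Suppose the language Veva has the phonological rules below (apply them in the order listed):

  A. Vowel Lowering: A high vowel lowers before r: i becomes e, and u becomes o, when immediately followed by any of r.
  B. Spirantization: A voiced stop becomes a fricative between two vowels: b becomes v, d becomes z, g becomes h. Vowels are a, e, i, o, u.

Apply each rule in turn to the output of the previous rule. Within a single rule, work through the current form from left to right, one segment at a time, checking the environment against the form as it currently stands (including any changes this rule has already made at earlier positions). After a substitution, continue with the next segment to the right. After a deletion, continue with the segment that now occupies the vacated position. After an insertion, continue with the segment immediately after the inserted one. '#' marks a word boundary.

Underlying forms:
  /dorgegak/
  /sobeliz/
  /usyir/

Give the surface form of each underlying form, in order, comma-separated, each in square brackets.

[dorgehak], [soveliz], [usyer]

/dorgegak/:
  A Vowel Lowering: no change — [dorgegak]
  B Spirantization: [dorgegak] → [dorgehak]
/sobeliz/:
  A Vowel Lowering: no change — [sobeliz]
  B Spirantization: [sobeliz] → [soveliz]
/usyir/:
  A Vowel Lowering: [usyir] → [usyer]
  B Spirantization: no change — [usyer]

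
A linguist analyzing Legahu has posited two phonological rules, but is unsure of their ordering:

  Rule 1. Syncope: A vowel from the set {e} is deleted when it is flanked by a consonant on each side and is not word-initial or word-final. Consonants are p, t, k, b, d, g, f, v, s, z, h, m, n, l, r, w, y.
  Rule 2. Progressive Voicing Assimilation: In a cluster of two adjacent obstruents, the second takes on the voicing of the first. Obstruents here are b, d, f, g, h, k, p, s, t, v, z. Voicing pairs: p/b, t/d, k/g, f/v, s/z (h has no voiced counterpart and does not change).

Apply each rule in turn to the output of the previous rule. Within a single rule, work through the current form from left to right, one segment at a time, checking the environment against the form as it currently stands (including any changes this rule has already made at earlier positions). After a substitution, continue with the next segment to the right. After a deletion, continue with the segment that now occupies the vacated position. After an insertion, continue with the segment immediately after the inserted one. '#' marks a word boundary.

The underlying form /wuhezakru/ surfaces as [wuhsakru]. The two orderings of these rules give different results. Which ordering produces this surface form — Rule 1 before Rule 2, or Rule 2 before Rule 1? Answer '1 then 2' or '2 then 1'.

1 then 2

Order 1 then 2:
  1 Syncope: [wuhezakru] → [wuhzakru]
  2 Progressive Voicing Assimilation: [wuhzakru] → [wuhsakru]
  result: [wuhsakru]
Order 2 then 1:
  2 Progressive Voicing Assimilation: no change — [wuhezakru]
  1 Syncope: [wuhezakru] → [wuhzakru]
  result: [wuhzakru]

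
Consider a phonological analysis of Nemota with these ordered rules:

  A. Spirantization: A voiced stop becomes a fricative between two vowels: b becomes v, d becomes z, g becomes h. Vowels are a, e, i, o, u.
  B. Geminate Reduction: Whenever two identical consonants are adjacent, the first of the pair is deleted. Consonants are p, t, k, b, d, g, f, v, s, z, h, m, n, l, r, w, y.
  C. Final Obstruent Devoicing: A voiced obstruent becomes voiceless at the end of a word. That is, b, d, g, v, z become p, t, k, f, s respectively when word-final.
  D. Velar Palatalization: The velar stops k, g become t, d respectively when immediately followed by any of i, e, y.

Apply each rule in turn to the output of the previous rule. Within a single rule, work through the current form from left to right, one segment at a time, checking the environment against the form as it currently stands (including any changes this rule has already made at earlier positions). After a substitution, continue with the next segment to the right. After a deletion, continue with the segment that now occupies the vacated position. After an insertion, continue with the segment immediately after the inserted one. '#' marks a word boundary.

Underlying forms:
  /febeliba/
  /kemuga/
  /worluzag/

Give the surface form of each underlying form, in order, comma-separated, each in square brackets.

[feveliva], [temuha], [worluzak]

/febeliba/:
  A Spirantization: [febeliba] → [feveliva]
  B Geminate Reduction: no change — [feveliva]
  C Final Obstruent Devoicing: no change — [feveliva]
  D Velar Palatalization: no change — [feveliva]
/kemuga/:
  A Spirantization: [kemuga] → [kemuha]
  B Geminate Reduction: no change — [kemuha]
  C Final Obstruent Devoicing: no change — [kemuha]
  D Velar Palatalization: [kemuha] → [temuha]
/worluzag/:
  A Spirantization: no change — [worluzag]
  B Geminate Reduction: no change — [worluzag]
  C Final Obstruent Devoicing: [worluzag] → [worluzak]
  D Velar Palatalization: no change — [worluzak]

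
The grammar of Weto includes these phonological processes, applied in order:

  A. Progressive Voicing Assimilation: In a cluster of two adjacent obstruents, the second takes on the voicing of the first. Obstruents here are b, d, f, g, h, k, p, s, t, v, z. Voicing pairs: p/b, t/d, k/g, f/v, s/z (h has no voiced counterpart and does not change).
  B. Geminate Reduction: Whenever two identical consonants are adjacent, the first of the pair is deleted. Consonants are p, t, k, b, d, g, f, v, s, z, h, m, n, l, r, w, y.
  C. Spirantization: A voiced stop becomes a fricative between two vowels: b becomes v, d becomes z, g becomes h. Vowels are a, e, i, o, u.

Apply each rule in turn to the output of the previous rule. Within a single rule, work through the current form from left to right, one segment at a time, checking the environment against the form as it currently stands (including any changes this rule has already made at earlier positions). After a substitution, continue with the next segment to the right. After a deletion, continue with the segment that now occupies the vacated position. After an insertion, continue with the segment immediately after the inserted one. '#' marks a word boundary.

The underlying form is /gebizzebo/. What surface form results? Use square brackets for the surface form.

[gevizevo]

A Progressive Voicing Assimilation: no change — [gebizzebo]
B Geminate Reduction: [gebizzebo] → [gebizebo]
C Spirantization: [gebizebo] → [gevizevo]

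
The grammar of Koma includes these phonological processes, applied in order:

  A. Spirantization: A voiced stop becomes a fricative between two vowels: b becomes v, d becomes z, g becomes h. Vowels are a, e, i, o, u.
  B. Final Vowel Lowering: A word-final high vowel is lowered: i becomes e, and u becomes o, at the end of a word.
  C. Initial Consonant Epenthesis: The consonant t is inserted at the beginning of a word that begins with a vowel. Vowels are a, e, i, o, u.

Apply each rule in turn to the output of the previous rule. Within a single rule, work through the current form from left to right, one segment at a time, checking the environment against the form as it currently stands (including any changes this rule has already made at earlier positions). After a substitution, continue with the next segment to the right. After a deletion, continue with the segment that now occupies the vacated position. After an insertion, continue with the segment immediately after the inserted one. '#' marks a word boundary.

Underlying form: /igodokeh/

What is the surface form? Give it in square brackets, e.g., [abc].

[tihozokeh]

A Spirantization: [igodokeh] → [ihozokeh]
B Final Vowel Lowering: no change — [ihozokeh]
C Initial Consonant Epenthesis: [ihozokeh] → [tihozokeh]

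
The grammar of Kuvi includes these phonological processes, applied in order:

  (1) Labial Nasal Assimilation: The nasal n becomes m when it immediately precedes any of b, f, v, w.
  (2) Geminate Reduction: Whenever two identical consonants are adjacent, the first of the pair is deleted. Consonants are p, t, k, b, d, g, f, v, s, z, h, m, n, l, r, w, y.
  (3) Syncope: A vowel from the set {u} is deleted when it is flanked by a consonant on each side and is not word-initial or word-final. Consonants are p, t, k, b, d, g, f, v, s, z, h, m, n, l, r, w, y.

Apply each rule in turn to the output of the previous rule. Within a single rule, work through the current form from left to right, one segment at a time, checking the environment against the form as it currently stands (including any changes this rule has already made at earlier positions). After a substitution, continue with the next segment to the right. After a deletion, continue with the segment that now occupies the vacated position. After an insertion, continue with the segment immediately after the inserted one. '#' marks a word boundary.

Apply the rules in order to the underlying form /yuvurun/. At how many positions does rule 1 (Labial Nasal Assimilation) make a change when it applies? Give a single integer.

(1) Labial Nasal Assimilation: no change — [yuvurun]
(2) Geminate Reduction: no change — [yuvurun]
(3) Syncope: [yuvurun] → [yvrn]
Rule 1 changed 0 position(s).

0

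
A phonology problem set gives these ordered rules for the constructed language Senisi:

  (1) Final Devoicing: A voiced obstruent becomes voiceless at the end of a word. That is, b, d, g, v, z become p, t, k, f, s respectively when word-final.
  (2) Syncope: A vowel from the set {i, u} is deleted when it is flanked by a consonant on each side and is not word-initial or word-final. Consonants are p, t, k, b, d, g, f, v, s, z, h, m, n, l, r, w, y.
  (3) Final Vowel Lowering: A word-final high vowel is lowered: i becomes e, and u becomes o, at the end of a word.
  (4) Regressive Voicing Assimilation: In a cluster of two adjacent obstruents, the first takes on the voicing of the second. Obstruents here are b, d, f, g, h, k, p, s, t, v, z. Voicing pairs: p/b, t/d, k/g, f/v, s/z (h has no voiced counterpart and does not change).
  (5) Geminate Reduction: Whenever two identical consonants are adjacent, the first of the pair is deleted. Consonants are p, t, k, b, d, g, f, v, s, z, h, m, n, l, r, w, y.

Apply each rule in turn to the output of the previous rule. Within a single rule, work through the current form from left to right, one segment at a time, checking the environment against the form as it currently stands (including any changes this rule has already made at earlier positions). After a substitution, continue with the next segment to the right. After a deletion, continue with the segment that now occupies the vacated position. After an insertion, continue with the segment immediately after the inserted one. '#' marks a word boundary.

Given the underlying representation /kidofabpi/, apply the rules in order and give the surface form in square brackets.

[gdofape]

(1) Final Devoicing: no change — [kidofabpi]
(2) Syncope: [kidofabpi] → [kdofabpi]
(3) Final Vowel Lowering: [kdofabpi] → [kdofabpe]
(4) Regressive Voicing Assimilation: [kdofabpe] → [gdofappe]
(5) Geminate Reduction: [gdofappe] → [gdofape]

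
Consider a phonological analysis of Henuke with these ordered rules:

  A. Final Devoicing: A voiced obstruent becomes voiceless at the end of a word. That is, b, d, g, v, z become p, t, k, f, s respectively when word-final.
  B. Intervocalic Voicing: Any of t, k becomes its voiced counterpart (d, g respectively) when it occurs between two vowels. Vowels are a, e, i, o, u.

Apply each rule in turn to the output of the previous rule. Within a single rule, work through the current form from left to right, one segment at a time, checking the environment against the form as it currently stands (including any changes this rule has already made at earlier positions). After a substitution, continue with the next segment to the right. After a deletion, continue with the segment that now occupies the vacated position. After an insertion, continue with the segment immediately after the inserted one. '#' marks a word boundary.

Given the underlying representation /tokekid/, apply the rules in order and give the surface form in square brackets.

A Final Devoicing: [tokekid] → [tokekit]
B Intervocalic Voicing: [tokekit] → [togegit]

[togegit]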